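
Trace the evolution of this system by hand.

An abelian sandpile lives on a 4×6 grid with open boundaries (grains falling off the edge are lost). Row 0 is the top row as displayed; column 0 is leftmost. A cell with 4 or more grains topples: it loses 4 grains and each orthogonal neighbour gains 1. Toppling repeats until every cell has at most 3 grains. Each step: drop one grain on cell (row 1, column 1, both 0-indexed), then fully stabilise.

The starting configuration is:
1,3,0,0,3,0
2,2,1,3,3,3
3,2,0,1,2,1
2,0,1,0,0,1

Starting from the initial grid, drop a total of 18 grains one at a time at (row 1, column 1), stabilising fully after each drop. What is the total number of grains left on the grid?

41

t=0: 1,3,0,0,3,0
2,2,1,3,3,3
3,2,0,1,2,1
2,0,1,0,0,1
t=1: 1,3,0,0,3,0
2,3,1,3,3,3
3,2,0,1,2,1
2,0,1,0,0,1
t=2: 2,0,1,0,3,0
3,1,2,3,3,3
3,3,0,1,2,1
2,0,1,0,0,1
t=3: 2,0,1,0,3,0
3,2,2,3,3,3
3,3,0,1,2,1
2,0,1,0,0,1
t=4: 2,0,1,0,3,0
3,3,2,3,3,3
3,3,0,1,2,1
2,0,1,0,0,1
t=5: 3,1,1,0,3,0
1,2,3,3,3,3
1,1,1,1,2,1
3,1,1,0,0,1
t=6: 3,1,1,0,3,0
1,3,3,3,3,3
1,1,1,1,2,1
3,1,1,0,0,1
t=7: 3,2,2,2,0,2
2,1,1,1,2,0
1,2,2,2,3,2
3,1,1,0,0,1
t=8: 3,2,2,2,0,2
2,2,1,1,2,0
1,2,2,2,3,2
3,1,1,0,0,1
t=9: 3,2,2,2,0,2
2,3,1,1,2,0
1,2,2,2,3,2
3,1,1,0,0,1
t=10: 3,3,2,2,0,2
3,0,2,1,2,0
1,3,2,2,3,2
3,1,1,0,0,1
t=11: 3,3,2,2,0,2
3,1,2,1,2,0
1,3,2,2,3,2
3,1,1,0,0,1
t=12: 3,3,2,2,0,2
3,2,2,1,2,0
1,3,2,2,3,2
3,1,1,0,0,1
t=13: 3,3,2,2,0,2
3,3,2,1,2,0
1,3,2,2,3,2
3,1,1,0,0,1
t=14: 1,1,3,2,0,2
1,3,3,1,2,0
3,0,3,2,3,2
3,2,1,0,0,1
t=15: 1,3,0,3,0,2
2,1,2,2,2,0
3,2,0,3,3,2
3,2,2,0,0,1
t=16: 1,3,0,3,0,2
2,2,2,2,2,0
3,2,0,3,3,2
3,2,2,0,0,1
t=17: 1,3,0,3,0,2
2,3,2,2,2,0
3,2,0,3,3,2
3,2,2,0,0,1
t=18: 2,0,1,3,0,2
3,1,3,2,2,0
3,3,0,3,3,2
3,2,2,0,0,1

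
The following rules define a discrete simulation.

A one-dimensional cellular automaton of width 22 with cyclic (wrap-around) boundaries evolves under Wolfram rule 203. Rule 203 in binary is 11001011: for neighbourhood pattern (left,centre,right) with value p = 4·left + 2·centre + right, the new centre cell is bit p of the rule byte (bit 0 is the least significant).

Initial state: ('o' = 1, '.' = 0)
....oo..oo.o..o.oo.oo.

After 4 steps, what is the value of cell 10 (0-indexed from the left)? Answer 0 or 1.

gen 0: ....oo..oo.o..o.oo.oo.
gen 1: oooooo.ooo...o..oo.oo.
gen 2: oooooo.ooo.oo..ooo.oo.
gen 3: oooooo.ooo.oo.oooo.oo.
gen 4: oooooo.ooo.oo.oooo.oo.

0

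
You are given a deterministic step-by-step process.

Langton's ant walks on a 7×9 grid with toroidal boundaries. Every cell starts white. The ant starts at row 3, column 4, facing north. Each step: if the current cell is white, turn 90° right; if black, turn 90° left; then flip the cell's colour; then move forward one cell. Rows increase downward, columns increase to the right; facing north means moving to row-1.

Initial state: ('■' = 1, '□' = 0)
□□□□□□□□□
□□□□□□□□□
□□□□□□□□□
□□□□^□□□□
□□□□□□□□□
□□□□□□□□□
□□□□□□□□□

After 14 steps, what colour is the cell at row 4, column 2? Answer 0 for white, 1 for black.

[0] □□□□□□□□□
□□□□□□□□□
□□□□□□□□□
□□□□^□□□□
□□□□□□□□□
□□□□□□□□□
□□□□□□□□□
[1] □□□□□□□□□
□□□□□□□□□
□□□□□□□□□
□□□□■>□□□
□□□□□□□□□
□□□□□□□□□
□□□□□□□□□
[2] □□□□□□□□□
□□□□□□□□□
□□□□□□□□□
□□□□■■□□□
□□□□□v□□□
□□□□□□□□□
□□□□□□□□□
[3] □□□□□□□□□
□□□□□□□□□
□□□□□□□□□
□□□□■■□□□
□□□□<■□□□
□□□□□□□□□
□□□□□□□□□
[4] □□□□□□□□□
□□□□□□□□□
□□□□□□□□□
□□□□^■□□□
□□□□■■□□□
□□□□□□□□□
□□□□□□□□□
[5] □□□□□□□□□
□□□□□□□□□
□□□□□□□□□
□□□<□■□□□
□□□□■■□□□
□□□□□□□□□
□□□□□□□□□
[6] □□□□□□□□□
□□□□□□□□□
□□□^□□□□□
□□□■□■□□□
□□□□■■□□□
□□□□□□□□□
□□□□□□□□□
[7] □□□□□□□□□
□□□□□□□□□
□□□■>□□□□
□□□■□■□□□
□□□□■■□□□
□□□□□□□□□
□□□□□□□□□
[8] □□□□□□□□□
□□□□□□□□□
□□□■■□□□□
□□□■v■□□□
□□□□■■□□□
□□□□□□□□□
□□□□□□□□□
[9] □□□□□□□□□
□□□□□□□□□
□□□■■□□□□
□□□<■■□□□
□□□□■■□□□
□□□□□□□□□
□□□□□□□□□
[10] □□□□□□□□□
□□□□□□□□□
□□□■■□□□□
□□□□■■□□□
□□□v■■□□□
□□□□□□□□□
□□□□□□□□□
[11] □□□□□□□□□
□□□□□□□□□
□□□■■□□□□
□□□□■■□□□
□□<■■■□□□
□□□□□□□□□
□□□□□□□□□
[12] □□□□□□□□□
□□□□□□□□□
□□□■■□□□□
□□^□■■□□□
□□■■■■□□□
□□□□□□□□□
□□□□□□□□□
[13] □□□□□□□□□
□□□□□□□□□
□□□■■□□□□
□□■>■■□□□
□□■■■■□□□
□□□□□□□□□
□□□□□□□□□
[14] □□□□□□□□□
□□□□□□□□□
□□□■■□□□□
□□■■■■□□□
□□■v■■□□□
□□□□□□□□□
□□□□□□□□□

1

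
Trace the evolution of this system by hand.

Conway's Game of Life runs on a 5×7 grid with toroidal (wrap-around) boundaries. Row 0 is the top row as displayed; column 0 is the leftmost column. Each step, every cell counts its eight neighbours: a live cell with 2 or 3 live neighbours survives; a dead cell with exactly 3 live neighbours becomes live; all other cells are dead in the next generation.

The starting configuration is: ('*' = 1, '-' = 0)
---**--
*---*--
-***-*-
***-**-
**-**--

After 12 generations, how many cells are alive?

t=0: ---**--
*---*--
-***-*-
***-**-
**-**--
t=1: ***--*-
-*---*-
-----*-
-----*-
*-----*
t=2: --*--*-
***-**-
----***
-----*-
*----*-
t=3: *-**-*-
***----
**-*---
-------
----**-
t=4: *-**-*-
----*--
*------
----*--
---****
t=5: --*----
-*-**-*
-------
---**-*
--*---*
t=6: ***--*-
--**---
*-*----
---*-*-
--*--*-
t=7: ----*-*
*--*--*
-**-*--
-****-*
--**-*-
t=8: *-*-*-*
*****-*
----*-*
*------
**----*
t=9: ----*--
--*-*--
--*-*-*
-*---*-
-----*-
t=10: ---***-
----*--
-**-*--
----***
----**-
t=11: ---*---
--*----
----*--
------*
-------
t=12: -------
---*---
-------
-------
-------

1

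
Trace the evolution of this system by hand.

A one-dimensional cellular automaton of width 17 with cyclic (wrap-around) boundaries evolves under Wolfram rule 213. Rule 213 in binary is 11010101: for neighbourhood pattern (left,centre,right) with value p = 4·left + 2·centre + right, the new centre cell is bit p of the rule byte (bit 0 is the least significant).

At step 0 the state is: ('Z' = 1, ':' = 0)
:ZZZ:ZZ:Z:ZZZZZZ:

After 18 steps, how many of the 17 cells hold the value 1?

9

step 0: :ZZZ:ZZ:Z:ZZZZZZ:
step 1: ::ZZ::Z:Z::ZZZZZZ
step 2: Z::ZZ:Z:ZZ::ZZZZZ
step 3: ZZ::Z:Z::ZZ::ZZZZ
step 4: ZZZ:Z:ZZ::ZZ::ZZZ
step 5: ZZZ:Z::ZZ::ZZ::ZZ
step 6: ZZZ:ZZ::ZZ::ZZ::Z
step 7: ZZZ::ZZ::ZZ::ZZ::
step 8: :ZZZ::ZZ::ZZ::ZZ:
step 9: ::ZZZ::ZZ::ZZ::ZZ
step 10: Z::ZZZ::ZZ::ZZ::Z
step 11: ZZ::ZZZ::ZZ::ZZ::
step 12: :ZZ::ZZZ::ZZ::ZZ:
step 13: ::ZZ::ZZZ::ZZ::ZZ
step 14: Z::ZZ::ZZZ::ZZ::Z
step 15: ZZ::ZZ::ZZZ::ZZ::
step 16: :ZZ::ZZ::ZZZ::ZZ:
step 17: ::ZZ::ZZ::ZZZ::ZZ
step 18: Z::ZZ::ZZ::ZZZ::Z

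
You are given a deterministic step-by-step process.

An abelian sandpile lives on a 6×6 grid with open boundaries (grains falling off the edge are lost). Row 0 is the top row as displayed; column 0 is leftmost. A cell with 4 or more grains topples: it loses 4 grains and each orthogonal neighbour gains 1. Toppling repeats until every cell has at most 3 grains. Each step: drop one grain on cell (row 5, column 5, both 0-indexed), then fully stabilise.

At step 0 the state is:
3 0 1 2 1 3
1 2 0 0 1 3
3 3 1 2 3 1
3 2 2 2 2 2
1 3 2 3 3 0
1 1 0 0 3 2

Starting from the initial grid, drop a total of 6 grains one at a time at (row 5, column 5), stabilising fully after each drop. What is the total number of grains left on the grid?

63

step 0: 3 0 1 2 1 3
1 2 0 0 1 3
3 3 1 2 3 1
3 2 2 2 2 2
1 3 2 3 3 0
1 1 0 0 3 2
step 1: 3 0 1 2 1 3
1 2 0 0 1 3
3 3 1 2 3 1
3 2 2 2 2 2
1 3 2 3 3 0
1 1 0 0 3 3
step 2: 3 0 1 2 1 3
1 2 0 0 1 3
3 3 1 2 3 1
3 2 2 3 3 2
1 3 3 0 1 2
1 1 0 2 1 1
step 3: 3 0 1 2 1 3
1 2 0 0 1 3
3 3 1 2 3 1
3 2 2 3 3 2
1 3 3 0 1 2
1 1 0 2 1 2
step 4: 3 0 1 2 1 3
1 2 0 0 1 3
3 3 1 2 3 1
3 2 2 3 3 2
1 3 3 0 1 2
1 1 0 2 1 3
step 5: 3 0 1 2 1 3
1 2 0 0 1 3
3 3 1 2 3 1
3 2 2 3 3 2
1 3 3 0 1 3
1 1 0 2 2 0
step 6: 3 0 1 2 1 3
1 2 0 0 1 3
3 3 1 2 3 1
3 2 2 3 3 2
1 3 3 0 1 3
1 1 0 2 2 1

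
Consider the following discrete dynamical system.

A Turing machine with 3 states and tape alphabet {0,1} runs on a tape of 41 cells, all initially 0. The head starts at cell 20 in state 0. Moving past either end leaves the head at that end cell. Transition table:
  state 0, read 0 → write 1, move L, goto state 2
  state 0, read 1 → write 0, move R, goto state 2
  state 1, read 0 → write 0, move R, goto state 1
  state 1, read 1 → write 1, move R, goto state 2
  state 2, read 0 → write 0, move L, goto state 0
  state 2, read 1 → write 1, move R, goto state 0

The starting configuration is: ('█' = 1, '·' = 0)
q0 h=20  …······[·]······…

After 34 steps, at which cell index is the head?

0) q0 h=20  …······[·]······…
1) q2 h=19  …······[·]█·····…
2) q0 h=18  …······[·]·█····…
3) q2 h=17  …······[·]█·█···…
4) q0 h=16  …······[·]·█·█··…
5) q2 h=15  …······[·]█·█·█·…
6) q0 h=14  …······[·]·█·█·█…
7) q2 h=13  …······[·]█·█·█·…
8) q0 h=12  …······[·]·█·█·█…
9) q2 h=11  …······[·]█·█·█·…
10) q0 h=10  …······[·]·█·█·█…
11) q2 h= 9  …······[·]█·█·█·…
12) q0 h= 8  …······[·]·█·█·█…
13) q2 h= 7  …······[·]█·█·█·…
14) q0 h= 6  |······[·]·█·█·█…
15) q2 h= 5  |·····[·]█·█·█·…
16) q0 h= 4  |····[·]·█·█·█…
17) q2 h= 3  |···[·]█·█·█·…
18) q0 h= 2  |··[·]·█·█·█…
19) q2 h= 1  |·[·]█·█·█·…
20) q0 h= 0  |[·]·█·█·█…
21) q2 h= 0  |[█]·█·█·█…
22) q0 h= 1  |█[·]█·█·█·…
23) q2 h= 0  |[█]██·█·█…
24) q0 h= 1  |█[█]█·█·█·…
25) q2 h= 2  |█·[█]·█·█·█…
26) q0 h= 3  |█·█[·]█·█·█·…
27) q2 h= 2  |█·[█]██·█·█…
28) q0 h= 3  |█·█[█]█·█·█·…
29) q2 h= 4  |█·█·[█]·█·█·█…
30) q0 h= 5  |█·█·█[·]█·█·█·…
31) q2 h= 4  |█·█·[█]██·█·█…
32) q0 h= 5  |█·█·█[█]█·█·█·…
33) q2 h= 6  |█·█·█·[█]·█·█·█…
34) q0 h= 7  …·█·█·█[·]█·█·█·…

7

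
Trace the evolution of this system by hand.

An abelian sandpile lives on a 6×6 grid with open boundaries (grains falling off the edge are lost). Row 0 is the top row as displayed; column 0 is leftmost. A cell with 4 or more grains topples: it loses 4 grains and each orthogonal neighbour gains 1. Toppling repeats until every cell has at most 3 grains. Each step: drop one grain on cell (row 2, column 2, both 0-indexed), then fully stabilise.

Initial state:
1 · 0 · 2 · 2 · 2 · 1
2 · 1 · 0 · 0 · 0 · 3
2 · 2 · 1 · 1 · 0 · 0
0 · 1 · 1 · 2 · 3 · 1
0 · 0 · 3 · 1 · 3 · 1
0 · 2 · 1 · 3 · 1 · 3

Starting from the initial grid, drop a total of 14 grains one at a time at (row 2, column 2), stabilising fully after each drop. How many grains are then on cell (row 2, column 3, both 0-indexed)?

2

0) 1 · 0 · 2 · 2 · 2 · 1
2 · 1 · 0 · 0 · 0 · 3
2 · 2 · 1 · 1 · 0 · 0
0 · 1 · 1 · 2 · 3 · 1
0 · 0 · 3 · 1 · 3 · 1
0 · 2 · 1 · 3 · 1 · 3
1) 1 · 0 · 2 · 2 · 2 · 1
2 · 1 · 0 · 0 · 0 · 3
2 · 2 · 2 · 1 · 0 · 0
0 · 1 · 1 · 2 · 3 · 1
0 · 0 · 3 · 1 · 3 · 1
0 · 2 · 1 · 3 · 1 · 3
2) 1 · 0 · 2 · 2 · 2 · 1
2 · 1 · 0 · 0 · 0 · 3
2 · 2 · 3 · 1 · 0 · 0
0 · 1 · 1 · 2 · 3 · 1
0 · 0 · 3 · 1 · 3 · 1
0 · 2 · 1 · 3 · 1 · 3
3) 1 · 0 · 2 · 2 · 2 · 1
2 · 1 · 1 · 0 · 0 · 3
2 · 3 · 0 · 2 · 0 · 0
0 · 1 · 2 · 2 · 3 · 1
0 · 0 · 3 · 1 · 3 · 1
0 · 2 · 1 · 3 · 1 · 3
4) 1 · 0 · 2 · 2 · 2 · 1
2 · 1 · 1 · 0 · 0 · 3
2 · 3 · 1 · 2 · 0 · 0
0 · 1 · 2 · 2 · 3 · 1
0 · 0 · 3 · 1 · 3 · 1
0 · 2 · 1 · 3 · 1 · 3
5) 1 · 0 · 2 · 2 · 2 · 1
2 · 1 · 1 · 0 · 0 · 3
2 · 3 · 2 · 2 · 0 · 0
0 · 1 · 2 · 2 · 3 · 1
0 · 0 · 3 · 1 · 3 · 1
0 · 2 · 1 · 3 · 1 · 3
6) 1 · 0 · 2 · 2 · 2 · 1
2 · 1 · 1 · 0 · 0 · 3
2 · 3 · 3 · 2 · 0 · 0
0 · 1 · 2 · 2 · 3 · 1
0 · 0 · 3 · 1 · 3 · 1
0 · 2 · 1 · 3 · 1 · 3
7) 1 · 0 · 2 · 2 · 2 · 1
2 · 2 · 2 · 0 · 0 · 3
3 · 0 · 1 · 3 · 0 · 0
0 · 2 · 3 · 2 · 3 · 1
0 · 0 · 3 · 1 · 3 · 1
0 · 2 · 1 · 3 · 1 · 3
8) 1 · 0 · 2 · 2 · 2 · 1
2 · 2 · 2 · 0 · 0 · 3
3 · 0 · 2 · 3 · 0 · 0
0 · 2 · 3 · 2 · 3 · 1
0 · 0 · 3 · 1 · 3 · 1
0 · 2 · 1 · 3 · 1 · 3
9) 1 · 0 · 2 · 2 · 2 · 1
2 · 2 · 2 · 0 · 0 · 3
3 · 0 · 3 · 3 · 0 · 0
0 · 2 · 3 · 2 · 3 · 1
0 · 0 · 3 · 1 · 3 · 1
0 · 2 · 1 · 3 · 1 · 3
10) 1 · 0 · 2 · 2 · 2 · 1
2 · 2 · 3 · 1 · 0 · 3
3 · 1 · 2 · 1 · 2 · 0
0 · 3 · 2 · 2 · 1 · 2
0 · 1 · 1 · 1 · 1 · 2
0 · 2 · 3 · 0 · 3 · 3
11) 1 · 0 · 2 · 2 · 2 · 1
2 · 2 · 3 · 1 · 0 · 3
3 · 1 · 3 · 1 · 2 · 0
0 · 3 · 2 · 2 · 1 · 2
0 · 1 · 1 · 1 · 1 · 2
0 · 2 · 3 · 0 · 3 · 3
12) 1 · 0 · 3 · 2 · 2 · 1
2 · 3 · 0 · 2 · 0 · 3
3 · 2 · 1 · 2 · 2 · 0
0 · 3 · 3 · 2 · 1 · 2
0 · 1 · 1 · 1 · 1 · 2
0 · 2 · 3 · 0 · 3 · 3
13) 1 · 0 · 3 · 2 · 2 · 1
2 · 3 · 0 · 2 · 0 · 3
3 · 2 · 2 · 2 · 2 · 0
0 · 3 · 3 · 2 · 1 · 2
0 · 1 · 1 · 1 · 1 · 2
0 · 2 · 3 · 0 · 3 · 3
14) 1 · 0 · 3 · 2 · 2 · 1
2 · 3 · 0 · 2 · 0 · 3
3 · 2 · 3 · 2 · 2 · 0
0 · 3 · 3 · 2 · 1 · 2
0 · 1 · 1 · 1 · 1 · 2
0 · 2 · 3 · 0 · 3 · 3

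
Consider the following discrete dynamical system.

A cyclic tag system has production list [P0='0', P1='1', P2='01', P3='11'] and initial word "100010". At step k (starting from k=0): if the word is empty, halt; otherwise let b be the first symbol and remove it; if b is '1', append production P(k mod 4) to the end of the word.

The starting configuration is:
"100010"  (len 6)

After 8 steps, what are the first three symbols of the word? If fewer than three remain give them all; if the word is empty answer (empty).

[0] "100010"  (len 6)
[1] "000100"  (len 6)
[2] "00100"  (len 5)
[3] "0100"  (len 4)
[4] "100"  (len 3)
[5] "000"  (len 3)
[6] "00"  (len 2)
[7] "0"  (len 1)
[8] (halted — word empty)

(empty)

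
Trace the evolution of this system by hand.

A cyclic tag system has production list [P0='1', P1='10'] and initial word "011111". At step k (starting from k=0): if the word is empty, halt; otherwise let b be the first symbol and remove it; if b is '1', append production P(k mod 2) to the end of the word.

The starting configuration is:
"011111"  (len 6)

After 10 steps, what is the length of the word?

8

t=0: "011111"  (len 6)
t=1: "11111"  (len 5)
t=2: "111110"  (len 6)
t=3: "111101"  (len 6)
t=4: "1110110"  (len 7)
t=5: "1101101"  (len 7)
t=6: "10110110"  (len 8)
t=7: "01101101"  (len 8)
t=8: "1101101"  (len 7)
t=9: "1011011"  (len 7)
t=10: "01101110"  (len 8)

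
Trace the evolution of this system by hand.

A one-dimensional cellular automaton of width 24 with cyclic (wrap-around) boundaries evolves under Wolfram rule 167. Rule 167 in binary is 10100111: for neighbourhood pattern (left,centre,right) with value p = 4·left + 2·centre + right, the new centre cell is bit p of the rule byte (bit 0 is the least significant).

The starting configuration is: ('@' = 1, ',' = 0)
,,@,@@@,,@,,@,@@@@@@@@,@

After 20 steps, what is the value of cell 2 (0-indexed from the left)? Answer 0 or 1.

k=0  ,,@,@@@,,@,,@,@@@@@@@@,@
k=1  ,@@@,@,,@@,@@@,@@@@@@,@@
k=2  @,@,@@,@,,@,@,@,@@@@,@,,
k=3  @@@@,,@@,@@@@@@@,@@,@@,@
k=4  @@@,,@,,@,@@@@@,@,,@,,@,
k=5  ,@,,@@,@@@,@@@,@@,@@,@@@
k=6  @@,@,,@,@,@,@,@,,@,,@,@,
k=7  ,,@@,@@@@@@@@@@,@@,@@@@@
k=8  ,@,,@,@@@@@@@@,@,,@,@@@,
k=9  @@,@@@,@@@@@@,@@,@@@,@,,
k=10  ,,@,@,@,@@@@,@,,@,@,@@,@
k=11  ,@@@@@@@,@@,@@,@@@@@,,@@
k=12  @,@@@@@,@,,@,,@,@@@,,@,,
k=13  @@,@@@,@@,@@,@@@,@,,@@,@
k=14  @,@,@,@,,@,,@,@,@@,@,,@,
k=15  @@@@@@@,@@,@@@@@,,@@,@@@
k=16  @@@@@@,@,,@,@@@,,@,,@,@@
k=17  @@@@@,@@,@@@,@,,@@,@@@,@
k=18  @@@@,@,,@,@,@@,@,,@,@,@,
k=19  ,@@,@@,@@@@@,,@@,@@@@@@@
k=20  @,,@,,@,@@@,,@,,@,@@@@@,

0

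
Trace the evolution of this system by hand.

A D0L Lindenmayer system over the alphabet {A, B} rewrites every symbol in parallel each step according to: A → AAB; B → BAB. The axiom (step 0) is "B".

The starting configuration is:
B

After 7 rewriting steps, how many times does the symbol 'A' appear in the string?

k=0  B
k=1  BAB
k=2  BABAABBAB
k=3  BABAABBABAABAABBABBABAABBAB
k=4  BABAABBABAABAABBABBABAABBABAABAABBABAABAABBABBABAABBABBABAABBABAABAABBABBABAABBAB
k=5  BABAABBABAABAABBABBABAABBABAABAABBABAABAABBABBABAABBABBABA…BBABAABAABBABAABAABBABBABAABBABBABAABBABAABAABBABBABAABBAB  (len 243)
k=6  BABAABBABAABAABBABBABAABBABAABAABBABAABAABBABBABAABBABBABA…BBABAABAABBABAABAABBABBABAABBABBABAABBABAABAABBABBABAABBAB  (len 729)
k=7  BABAABBABAABAABBABBABAABBABAABAABBABAABAABBABBABAABBABBABA…BBABAABAABBABAABAABBABBABAABBABBABAABBABAABAABBABBABAABBAB  (len 2187)

1093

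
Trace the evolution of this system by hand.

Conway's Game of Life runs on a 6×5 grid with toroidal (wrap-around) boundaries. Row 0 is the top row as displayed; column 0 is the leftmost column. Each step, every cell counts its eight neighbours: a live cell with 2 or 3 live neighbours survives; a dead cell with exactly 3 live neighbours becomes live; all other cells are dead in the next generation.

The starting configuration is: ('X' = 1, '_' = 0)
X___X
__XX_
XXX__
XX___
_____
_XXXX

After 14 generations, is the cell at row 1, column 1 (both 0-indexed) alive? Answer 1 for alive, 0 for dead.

0

step 0: X___X
__XX_
XXX__
XX___
_____
_XXXX
step 1: X____
__XX_
X__XX
X_X__
___XX
_XXXX
step 2: X____
XXXX_
X____
XXX__
_____
_XX__
step 3: X__XX
X_X__
___X_
XX___
X____
_X___
step 4: X_XXX
XXX__
X_X_X
XX__X
X____
_X___
step 5: ___XX
_____
__X__
___X_
____X
_XXX_
step 6: ___XX
___X_
_____
___X_
____X
X_X__
step 7: __XXX
___XX
_____
_____
___XX
X____
step 8: X_X__
__X_X
_____
_____
____X
X_X__
step 9: X_X_X
_X_X_
_____
_____
_____
X__XX
step 10: __X__
XXXXX
_____
_____
____X
XX_X_
step 11: _____
XXXXX
XXXXX
_____
X___X
XXXXX
step 12: _____
_____
_____
__X__
__X__
_XXX_
step 13: __X__
_____
_____
_____
_____
_XXX_
step 14: _XXX_
_____
_____
_____
__X__
_XXX_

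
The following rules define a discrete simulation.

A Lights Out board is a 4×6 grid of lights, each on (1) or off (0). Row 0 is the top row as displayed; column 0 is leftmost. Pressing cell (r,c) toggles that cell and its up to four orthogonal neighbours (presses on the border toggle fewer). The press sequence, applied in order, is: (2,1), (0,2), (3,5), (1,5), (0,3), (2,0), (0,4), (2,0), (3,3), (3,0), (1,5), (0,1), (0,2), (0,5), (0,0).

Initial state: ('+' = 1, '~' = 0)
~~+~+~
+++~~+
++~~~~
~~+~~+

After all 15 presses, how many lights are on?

11

[0] ~~+~+~
+++~~+
++~~~~
~~+~~+
[1] ~~+~+~
+~+~~+
~~+~~~
~++~~+
[2] ~+~++~
+~~~~+
~~+~~~
~++~~+
[3] ~+~++~
+~~~~+
~~+~~+
~++~+~
[4] ~+~+++
+~~~+~
~~+~~~
~++~+~
[5] ~++~~+
+~~++~
~~+~~~
~++~+~
[6] ~++~~+
~~~++~
+++~~~
+++~+~
[7] ~++++~
~~~+~~
+++~~~
+++~+~
[8] ~++++~
+~~+~~
~~+~~~
~++~+~
[9] ~++++~
+~~+~~
~~++~~
~+~+~~
[10] ~++++~
+~~+~~
+~++~~
+~~+~~
[11] ~+++++
+~~+++
+~++~+
+~~+~~
[12] +~~+++
++~+++
+~++~+
+~~+~~
[13] +++~++
++++++
+~++~+
+~~+~~
[14] +++~~~
+++++~
+~++~+
+~~+~~
[15] ~~+~~~
~++++~
+~++~+
+~~+~~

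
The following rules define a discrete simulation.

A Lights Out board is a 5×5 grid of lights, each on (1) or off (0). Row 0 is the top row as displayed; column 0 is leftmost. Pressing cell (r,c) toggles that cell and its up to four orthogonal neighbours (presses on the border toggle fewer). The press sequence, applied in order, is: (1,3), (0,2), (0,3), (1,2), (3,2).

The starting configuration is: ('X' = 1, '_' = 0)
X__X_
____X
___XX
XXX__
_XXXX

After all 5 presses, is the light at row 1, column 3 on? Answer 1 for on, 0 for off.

step 0: X__X_
____X
___XX
XXX__
_XXXX
step 1: X____
__XX_
____X
XXX__
_XXXX
step 2: XXXX_
___X_
____X
XXX__
_XXXX
step 3: XX__X
_____
____X
XXX__
_XXXX
step 4: XXX_X
_XXX_
__X_X
XXX__
_XXXX
step 5: XXX_X
_XXX_
____X
X__X_
_X_XX

1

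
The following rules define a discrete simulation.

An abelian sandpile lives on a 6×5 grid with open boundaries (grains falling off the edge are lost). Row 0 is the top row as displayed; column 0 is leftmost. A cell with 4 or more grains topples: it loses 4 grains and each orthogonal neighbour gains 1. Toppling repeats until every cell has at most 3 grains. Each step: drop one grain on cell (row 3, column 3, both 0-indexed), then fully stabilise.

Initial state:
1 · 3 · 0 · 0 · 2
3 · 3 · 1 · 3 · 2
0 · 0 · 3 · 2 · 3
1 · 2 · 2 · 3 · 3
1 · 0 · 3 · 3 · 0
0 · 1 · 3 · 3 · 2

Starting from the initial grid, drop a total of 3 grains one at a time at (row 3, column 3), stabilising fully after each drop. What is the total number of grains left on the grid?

step 0: 1 · 3 · 0 · 0 · 2
3 · 3 · 1 · 3 · 2
0 · 0 · 3 · 2 · 3
1 · 2 · 2 · 3 · 3
1 · 0 · 3 · 3 · 0
0 · 1 · 3 · 3 · 2
step 1: 1 · 3 · 0 · 1 · 3
3 · 3 · 3 · 1 · 0
0 · 1 · 1 · 3 · 2
1 · 3 · 2 · 0 · 2
1 · 1 · 2 · 3 · 2
0 · 2 · 1 · 1 · 3
step 2: 1 · 3 · 0 · 1 · 3
3 · 3 · 3 · 1 · 0
0 · 1 · 1 · 3 · 2
1 · 3 · 2 · 1 · 2
1 · 1 · 2 · 3 · 2
0 · 2 · 1 · 1 · 3
step 3: 1 · 3 · 0 · 1 · 3
3 · 3 · 3 · 1 · 0
0 · 1 · 1 · 3 · 2
1 · 3 · 2 · 2 · 2
1 · 1 · 2 · 3 · 2
0 · 2 · 1 · 1 · 3

51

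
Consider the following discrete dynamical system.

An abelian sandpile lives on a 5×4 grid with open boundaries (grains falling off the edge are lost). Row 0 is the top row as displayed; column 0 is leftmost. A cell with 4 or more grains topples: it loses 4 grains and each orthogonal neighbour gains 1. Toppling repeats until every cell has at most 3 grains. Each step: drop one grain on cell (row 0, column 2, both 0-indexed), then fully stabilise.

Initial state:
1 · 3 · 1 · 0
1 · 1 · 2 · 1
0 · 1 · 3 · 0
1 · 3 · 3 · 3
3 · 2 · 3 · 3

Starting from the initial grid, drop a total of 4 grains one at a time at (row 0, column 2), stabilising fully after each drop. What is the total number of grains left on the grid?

37

step 0: 1 · 3 · 1 · 0
1 · 1 · 2 · 1
0 · 1 · 3 · 0
1 · 3 · 3 · 3
3 · 2 · 3 · 3
step 1: 1 · 3 · 2 · 0
1 · 1 · 2 · 1
0 · 1 · 3 · 0
1 · 3 · 3 · 3
3 · 2 · 3 · 3
step 2: 1 · 3 · 3 · 0
1 · 1 · 2 · 1
0 · 1 · 3 · 0
1 · 3 · 3 · 3
3 · 2 · 3 · 3
step 3: 2 · 0 · 1 · 1
1 · 2 · 3 · 1
0 · 1 · 3 · 0
1 · 3 · 3 · 3
3 · 2 · 3 · 3
step 4: 2 · 0 · 2 · 1
1 · 2 · 3 · 1
0 · 1 · 3 · 0
1 · 3 · 3 · 3
3 · 2 · 3 · 3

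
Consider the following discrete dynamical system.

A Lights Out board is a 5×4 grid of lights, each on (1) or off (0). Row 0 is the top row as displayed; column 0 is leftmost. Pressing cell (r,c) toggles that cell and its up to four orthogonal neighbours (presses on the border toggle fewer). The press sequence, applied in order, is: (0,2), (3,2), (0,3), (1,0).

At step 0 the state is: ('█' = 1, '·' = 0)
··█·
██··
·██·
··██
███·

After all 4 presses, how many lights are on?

10

[0] ··█·
██··
·██·
··██
███·
[1] ·█·█
███·
·██·
··██
███·
[2] ·█·█
███·
·█··
·█··
██··
[3] ·██·
████
·█··
·█··
██··
[4] ███·
··██
██··
·█··
██··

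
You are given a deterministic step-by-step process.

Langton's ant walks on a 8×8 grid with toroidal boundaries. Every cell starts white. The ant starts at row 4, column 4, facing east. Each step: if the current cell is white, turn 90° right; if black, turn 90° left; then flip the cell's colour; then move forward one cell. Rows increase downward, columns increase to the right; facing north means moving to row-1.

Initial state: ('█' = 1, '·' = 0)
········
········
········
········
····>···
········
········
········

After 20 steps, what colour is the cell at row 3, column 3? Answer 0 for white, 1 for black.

1

k=0  ········
········
········
········
····>···
········
········
········
k=1  ········
········
········
········
····█···
····v···
········
········
k=2  ········
········
········
········
····█···
···<█···
········
········
k=3  ········
········
········
········
···^█···
···██···
········
········
k=4  ········
········
········
········
···█>···
···██···
········
········
k=5  ········
········
········
····^···
···█····
···██···
········
········
k=6  ········
········
········
····█>··
···█····
···██···
········
········
k=7  ········
········
········
····██··
···█·v··
···██···
········
········
k=8  ········
········
········
····██··
···█<█··
···██···
········
········
k=9  ········
········
········
····^█··
···███··
···██···
········
········
k=10  ········
········
········
···<·█··
···███··
···██···
········
········
k=11  ········
········
···^····
···█·█··
···███··
···██···
········
········
k=12  ········
········
···█>···
···█·█··
···███··
···██···
········
········
k=13  ········
········
···██···
···█v█··
···███··
···██···
········
········
k=14  ········
········
···██···
···<██··
···███··
···██···
········
········
k=15  ········
········
···██···
····██··
···v██··
···██···
········
········
k=16  ········
········
···██···
····██··
····>█··
···██···
········
········
k=17  ········
········
···██···
····^█··
·····█··
···██···
········
········
k=18  ········
········
···██···
···<·█··
·····█··
···██···
········
········
k=19  ········
········
···^█···
···█·█··
·····█··
···██···
········
········
k=20  ········
········
··<·█···
···█·█··
·····█··
···██···
········
········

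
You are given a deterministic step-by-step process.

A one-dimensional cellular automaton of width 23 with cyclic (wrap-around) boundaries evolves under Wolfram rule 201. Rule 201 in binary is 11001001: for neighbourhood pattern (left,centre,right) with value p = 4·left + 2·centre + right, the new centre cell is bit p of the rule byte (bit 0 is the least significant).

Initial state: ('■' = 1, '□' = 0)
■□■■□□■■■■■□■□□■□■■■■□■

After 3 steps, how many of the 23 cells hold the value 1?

0) ■□■■□□■■■■■□■□□■□■■■■□■
1) ■□■■□□■■■■■□□□□□□■■■■□■
2) ■□■■□□■■■■■□■■■■□■■■■□■
3) ■□■■□□■■■■■□■■■■□■■■■□■

17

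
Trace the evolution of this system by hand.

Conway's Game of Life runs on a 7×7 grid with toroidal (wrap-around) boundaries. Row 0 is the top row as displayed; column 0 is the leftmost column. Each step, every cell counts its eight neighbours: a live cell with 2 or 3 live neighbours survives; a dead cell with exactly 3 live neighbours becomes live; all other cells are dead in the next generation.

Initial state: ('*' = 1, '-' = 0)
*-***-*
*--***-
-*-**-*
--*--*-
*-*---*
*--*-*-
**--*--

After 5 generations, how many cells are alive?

14

gen 0: *-***-*
*--***-
-*-**-*
--*--*-
*-*---*
*--*-*-
**--*--
gen 1: --*----
-------
**----*
--*-**-
*-****-
--****-
-------
gen 2: -------
**-----
**---**
--*----
-------
-**--**
--*-*--
gen 3: -*-----
-*-----
--*---*
**----*
-**----
-***-*-
-***-*-
gen 4: **-----
***----
--*---*
------*
---*--*
*------
*--*---
gen 5: ------*
--*---*
--*---*
*----**
*-----*
*-----*
*-----*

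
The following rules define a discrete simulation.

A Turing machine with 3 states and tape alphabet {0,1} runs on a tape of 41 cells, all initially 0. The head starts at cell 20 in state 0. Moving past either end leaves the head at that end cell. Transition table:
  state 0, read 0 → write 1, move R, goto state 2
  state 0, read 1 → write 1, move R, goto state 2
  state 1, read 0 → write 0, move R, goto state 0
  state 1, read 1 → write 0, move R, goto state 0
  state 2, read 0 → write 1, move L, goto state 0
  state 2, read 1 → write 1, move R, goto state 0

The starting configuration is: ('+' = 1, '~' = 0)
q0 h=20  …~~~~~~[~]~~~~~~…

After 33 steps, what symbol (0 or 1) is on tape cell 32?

1

t=0: q0 h=20  …~~~~~~[~]~~~~~~…
t=1: q2 h=21  …~~~~~+[~]~~~~~~…
t=2: q0 h=20  …~~~~~~[+]+~~~~~…
t=3: q2 h=21  …~~~~~+[+]~~~~~~…
t=4: q0 h=22  …~~~~++[~]~~~~~~…
t=5: q2 h=23  …~~~+++[~]~~~~~~…
t=6: q0 h=22  …~~~~++[+]+~~~~~…
t=7: q2 h=23  …~~~+++[+]~~~~~~…
t=8: q0 h=24  …~~++++[~]~~~~~~…
t=9: q2 h=25  …~+++++[~]~~~~~~…
t=10: q0 h=24  …~~++++[+]+~~~~~…
t=11: q2 h=25  …~+++++[+]~~~~~~…
t=12: q0 h=26  …++++++[~]~~~~~~…
t=13: q2 h=27  …++++++[~]~~~~~~…
t=14: q0 h=26  …++++++[+]+~~~~~…
t=15: q2 h=27  …++++++[+]~~~~~~…
t=16: q0 h=28  …++++++[~]~~~~~~…
t=17: q2 h=29  …++++++[~]~~~~~~…
t=18: q0 h=28  …++++++[+]+~~~~~…
t=19: q2 h=29  …++++++[+]~~~~~~…
t=20: q0 h=30  …++++++[~]~~~~~~…
t=21: q2 h=31  …++++++[~]~~~~~~…
t=22: q0 h=30  …++++++[+]+~~~~~…
t=23: q2 h=31  …++++++[+]~~~~~~…
t=24: q0 h=32  …++++++[~]~~~~~~…
t=25: q2 h=33  …++++++[~]~~~~~~…
t=26: q0 h=32  …++++++[+]+~~~~~…
t=27: q2 h=33  …++++++[+]~~~~~~…
t=28: q0 h=34  …++++++[~]~~~~~~|
t=29: q2 h=35  …++++++[~]~~~~~|
t=30: q0 h=34  …++++++[+]+~~~~~|
t=31: q2 h=35  …++++++[+]~~~~~|
t=32: q0 h=36  …++++++[~]~~~~|
t=33: q2 h=37  …++++++[~]~~~|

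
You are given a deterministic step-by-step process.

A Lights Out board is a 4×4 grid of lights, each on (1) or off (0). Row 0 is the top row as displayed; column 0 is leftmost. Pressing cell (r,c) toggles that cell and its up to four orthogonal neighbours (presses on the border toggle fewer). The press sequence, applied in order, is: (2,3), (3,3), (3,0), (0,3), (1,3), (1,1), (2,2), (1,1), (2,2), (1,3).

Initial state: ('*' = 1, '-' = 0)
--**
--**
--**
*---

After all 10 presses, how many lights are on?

[0] --**
--**
--**
*---
[1] --**
--*-
----
*--*
[2] --**
--*-
---*
*-*-
[3] --**
--*-
*--*
-**-
[4] ----
--**
*--*
-**-
[5] ---*
----
*---
-**-
[6] -*-*
***-
**--
-**-
[7] -*-*
**--
*-**
-*--
[8] ---*
--*-
****
-*--
[9] ---*
----
*---
-**-
[10] ----
--**
*--*
-**-

6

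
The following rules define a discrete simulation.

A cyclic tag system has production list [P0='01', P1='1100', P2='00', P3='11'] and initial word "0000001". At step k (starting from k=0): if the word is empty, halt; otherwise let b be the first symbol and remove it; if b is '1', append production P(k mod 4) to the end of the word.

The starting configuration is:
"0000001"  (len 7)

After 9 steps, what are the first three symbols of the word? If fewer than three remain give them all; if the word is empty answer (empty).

(empty)

t=0: "0000001"  (len 7)
t=1: "000001"  (len 6)
t=2: "00001"  (len 5)
t=3: "0001"  (len 4)
t=4: "001"  (len 3)
t=5: "01"  (len 2)
t=6: "1"  (len 1)
t=7: "00"  (len 2)
t=8: "0"  (len 1)
t=9: (halted — word empty)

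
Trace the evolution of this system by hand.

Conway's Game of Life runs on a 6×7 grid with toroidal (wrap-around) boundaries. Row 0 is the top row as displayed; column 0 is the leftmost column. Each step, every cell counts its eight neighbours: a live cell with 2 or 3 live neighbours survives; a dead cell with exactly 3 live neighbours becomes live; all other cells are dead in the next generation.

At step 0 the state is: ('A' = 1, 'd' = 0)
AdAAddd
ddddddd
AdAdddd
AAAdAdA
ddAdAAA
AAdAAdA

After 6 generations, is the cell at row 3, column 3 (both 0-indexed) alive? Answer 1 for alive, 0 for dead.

gen 0: AdAAddd
ddddddd
AdAdddd
AAAdAdA
ddAdAAA
AAdAAdA
gen 1: AdAAAdA
ddAAddd
AdAAddA
ddAdAdd
ddddddd
ddddddd
gen 2: dAAdAdd
dddddAd
ddddAdd
dAAdddd
ddddddd
dddAddd
gen 3: ddAAAdd
dddAAAd
ddddddd
ddddddd
ddAdddd
ddAAddd
gen 4: dddddAd
ddAddAd
ddddAdd
ddddddd
ddAAddd
dAddAdd
gen 5: ddddAAd
ddddAAd
ddddddd
dddAddd
ddAAddd
ddAAAdd
gen 6: ddddddd
ddddAAd
ddddAdd
ddAAddd
ddddddd
ddAddAd

1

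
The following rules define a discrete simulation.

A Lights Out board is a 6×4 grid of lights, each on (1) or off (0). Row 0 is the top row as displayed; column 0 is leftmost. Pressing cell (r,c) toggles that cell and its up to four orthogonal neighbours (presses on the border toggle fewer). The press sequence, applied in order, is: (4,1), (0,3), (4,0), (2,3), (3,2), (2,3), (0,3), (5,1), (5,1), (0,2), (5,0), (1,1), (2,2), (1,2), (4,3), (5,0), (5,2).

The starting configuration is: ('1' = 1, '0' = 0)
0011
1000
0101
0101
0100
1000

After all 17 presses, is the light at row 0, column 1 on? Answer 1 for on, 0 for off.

0

step 0: 0011
1000
0101
0101
0100
1000
step 1: 0011
1000
0101
0001
1010
1100
step 2: 0000
1001
0101
0001
1010
1100
step 3: 0000
1001
0101
1001
0110
0100
step 4: 0000
1000
0110
1000
0110
0100
step 5: 0000
1000
0100
1111
0100
0100
step 6: 0000
1001
0111
1110
0100
0100
step 7: 0011
1000
0111
1110
0100
0100
step 8: 0011
1000
0111
1110
0000
1010
step 9: 0011
1000
0111
1110
0100
0100
step 10: 0100
1010
0111
1110
0100
0100
step 11: 0100
1010
0111
1110
1100
1000
step 12: 0000
0100
0011
1110
1100
1000
step 13: 0000
0110
0100
1100
1100
1000
step 14: 0010
0001
0110
1100
1100
1000
step 15: 0010
0001
0110
1101
1111
1001
step 16: 0010
0001
0110
1101
0111
0101
step 17: 0010
0001
0110
1101
0101
0010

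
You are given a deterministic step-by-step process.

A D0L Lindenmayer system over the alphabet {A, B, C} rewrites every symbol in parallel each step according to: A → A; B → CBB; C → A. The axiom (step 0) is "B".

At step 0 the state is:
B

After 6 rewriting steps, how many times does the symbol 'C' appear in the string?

step 0: B
step 1: CBB
step 2: ACBBCBB
step 3: AACBBCBBACBBCBB
step 4: AAACBBCBBACBBCBBAACBBCBBACBBCBB
step 5: AAAACBBCBBACBBCBBAACBBCBBACBBCBBAAACBBCBBACBBCBBAACBBCBBACBBCBB
step 6: AAAAACBBCBBACBBCBBAACBBCBBACBBCBBAAACBBCBBACBBCBBAACBBCBBA…BBCBBACBBCBBAACBBCBBACBBCBBAAACBBCBBACBBCBBAACBBCBBACBBCBB  (len 127)

32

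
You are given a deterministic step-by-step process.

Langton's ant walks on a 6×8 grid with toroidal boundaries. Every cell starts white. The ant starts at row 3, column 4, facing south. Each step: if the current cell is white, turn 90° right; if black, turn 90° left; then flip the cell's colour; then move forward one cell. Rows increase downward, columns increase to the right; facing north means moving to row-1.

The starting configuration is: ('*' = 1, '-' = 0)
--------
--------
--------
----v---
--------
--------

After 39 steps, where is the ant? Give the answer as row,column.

[0] --------
--------
--------
----v---
--------
--------
[1] --------
--------
--------
---<*---
--------
--------
[2] --------
--------
---^----
---**---
--------
--------
[3] --------
--------
---*>---
---**---
--------
--------
[4] --------
--------
---**---
---*v---
--------
--------
[5] --------
--------
---**---
---*->--
--------
--------
[6] --------
--------
---**---
---*-*--
-----v--
--------
[7] --------
--------
---**---
---*-*--
----<*--
--------
[8] --------
--------
---**---
---*^*--
----**--
--------
[9] --------
--------
---**---
---**>--
----**--
--------
[10] --------
--------
---**^--
---**---
----**--
--------
[11] --------
--------
---***>-
---**---
----**--
--------
[12] --------
--------
---****-
---**-v-
----**--
--------
[13] --------
--------
---****-
---**<*-
----**--
--------
[14] --------
--------
---**^*-
---****-
----**--
--------
[15] --------
--------
---*<-*-
---****-
----**--
--------
[16] --------
--------
---*--*-
---*v**-
----**--
--------
[17] --------
--------
---*--*-
---*->*-
----**--
--------
[18] --------
--------
---*-^*-
---*--*-
----**--
--------
[19] --------
--------
---*-*>-
---*--*-
----**--
--------
[20] --------
------^-
---*-*--
---*--*-
----**--
--------
[21] --------
------*>
---*-*--
---*--*-
----**--
--------
[22] --------
------**
---*-*-v
---*--*-
----**--
--------
[23] --------
------**
---*-*<*
---*--*-
----**--
--------
[24] --------
------^*
---*-***
---*--*-
----**--
--------
[25] --------
-----<-*
---*-***
---*--*-
----**--
--------
[26] -----^--
-----*-*
---*-***
---*--*-
----**--
--------
[27] -----*>-
-----*-*
---*-***
---*--*-
----**--
--------
[28] -----**-
-----*v*
---*-***
---*--*-
----**--
--------
[29] -----**-
-----<**
---*-***
---*--*-
----**--
--------
[30] -----**-
------**
---*-v**
---*--*-
----**--
--------
[31] -----**-
------**
---*-->*
---*--*-
----**--
--------
[32] -----**-
------^*
---*---*
---*--*-
----**--
--------
[33] -----**-
-----<-*
---*---*
---*--*-
----**--
--------
[34] -----^*-
-----*-*
---*---*
---*--*-
----**--
--------
[35] ----<-*-
-----*-*
---*---*
---*--*-
----**--
--------
[36] ----*-*-
-----*-*
---*---*
---*--*-
----**--
----^---
[37] ----*-*-
-----*-*
---*---*
---*--*-
----**--
----*>--
[38] ----*v*-
-----*-*
---*---*
---*--*-
----**--
----**--
[39] ----<**-
-----*-*
---*---*
---*--*-
----**--
----**--

0,4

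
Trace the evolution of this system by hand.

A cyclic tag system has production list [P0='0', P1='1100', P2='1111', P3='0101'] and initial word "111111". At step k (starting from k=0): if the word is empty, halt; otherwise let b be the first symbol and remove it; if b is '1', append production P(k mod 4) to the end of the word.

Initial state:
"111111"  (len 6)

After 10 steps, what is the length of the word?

0) "111111"  (len 6)
1) "111110"  (len 6)
2) "111101100"  (len 9)
3) "111011001111"  (len 12)
4) "110110011110101"  (len 15)
5) "101100111101010"  (len 15)
6) "011001111010101100"  (len 18)
7) "11001111010101100"  (len 17)
8) "10011110101011000101"  (len 20)
9) "00111101010110001010"  (len 20)
10) "0111101010110001010"  (len 19)

19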